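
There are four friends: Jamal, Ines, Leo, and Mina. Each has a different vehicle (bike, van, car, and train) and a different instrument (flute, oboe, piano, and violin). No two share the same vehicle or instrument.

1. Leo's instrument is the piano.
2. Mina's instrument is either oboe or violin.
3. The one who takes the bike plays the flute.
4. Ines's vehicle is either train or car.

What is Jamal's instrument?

flute

Clue 1 rules out piano for Jamal's instrument.
With clues 1–4, oboe and violin are impossible for Jamal's instrument.
That leaves flute.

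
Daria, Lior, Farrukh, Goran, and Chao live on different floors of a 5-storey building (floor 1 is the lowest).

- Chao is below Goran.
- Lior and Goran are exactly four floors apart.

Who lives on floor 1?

Lior

With clue 1, Goran is ruled out for floor 1.
With clues 1–2, Chao, Daria, and Farrukh are ruled out for floor 1.
So floor 1 is Lior.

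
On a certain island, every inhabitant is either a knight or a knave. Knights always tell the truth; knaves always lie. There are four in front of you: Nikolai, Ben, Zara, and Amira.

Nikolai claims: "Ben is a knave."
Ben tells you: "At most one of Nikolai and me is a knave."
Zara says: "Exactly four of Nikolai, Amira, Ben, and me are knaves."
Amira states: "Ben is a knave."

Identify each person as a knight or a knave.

Consider Nikolai. Suppose Nikolai is a knight.
Then no assignment of the remaining roles makes every statement match its speaker's type — contradiction.
So Nikolai is a knave.
Consider Ben. Suppose Ben is a knave.
Then Nikolai's statement comes out true, contradicting Nikolai being a knave.
So Ben is a knight.
With that fixed, Zara's statement is false, so Zara is a knave.
With that fixed, Amira's statement is false, so Amira is a knave.

Nikolai: knave, Ben: knight, Zara: knave, Amira: knave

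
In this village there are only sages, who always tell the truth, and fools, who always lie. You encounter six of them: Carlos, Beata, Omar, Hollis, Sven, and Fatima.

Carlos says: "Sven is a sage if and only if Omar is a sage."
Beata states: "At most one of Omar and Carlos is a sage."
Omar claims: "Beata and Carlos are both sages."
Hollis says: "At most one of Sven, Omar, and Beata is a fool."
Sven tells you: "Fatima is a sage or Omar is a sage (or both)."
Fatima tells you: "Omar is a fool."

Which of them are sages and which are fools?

Carlos: fool, Beata: sage, Omar: fool, Hollis: sage, Sven: sage, Fatima: sage

Consider Carlos. Suppose Carlos is a sage.
Then no assignment of the remaining roles makes every statement match its speaker's type — contradiction.
So Carlos is a fool.
With that fixed, Beata's statement is true, so Beata is a sage.
With that fixed, Omar's statement is false, so Omar is a fool.
With that fixed, Fatima's statement is true, so Fatima is a sage.
With that fixed, Sven's statement is true, so Sven is a sage.
With that fixed, Hollis's statement is true, so Hollis is a sage.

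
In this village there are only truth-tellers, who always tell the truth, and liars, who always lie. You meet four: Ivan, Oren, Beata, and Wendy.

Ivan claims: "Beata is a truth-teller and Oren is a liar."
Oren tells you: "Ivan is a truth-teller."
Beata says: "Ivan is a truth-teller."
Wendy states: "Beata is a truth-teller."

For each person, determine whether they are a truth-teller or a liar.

Consider Ivan. Suppose Ivan is a truth-teller.
Then no assignment of the remaining roles makes every statement match its speaker's type — contradiction.
So Ivan is a liar.
With that fixed, Oren's statement is false, so Oren is a liar.
With that fixed, Beata's statement is false, so Beata is a liar.
With that fixed, Wendy's statement is false, so Wendy is a liar.

Ivan: liar, Oren: liar, Beata: liar, Wendy: liar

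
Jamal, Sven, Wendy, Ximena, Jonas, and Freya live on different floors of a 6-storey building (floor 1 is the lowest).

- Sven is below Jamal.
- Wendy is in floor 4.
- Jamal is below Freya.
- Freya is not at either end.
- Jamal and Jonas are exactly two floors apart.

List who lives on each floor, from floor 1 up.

Jonas, Sven, Jamal, Wendy, Freya, Ximena

From clue 1: Jamal is in {2,3,4,5,6}.
From clues 1–2: Wendy → floor 4.
From clues 1–3: Jamal is in {2,3,5}.
From clues 1–4: Jamal is in {2,3}.
From clues 1–5: Jonas → floor 1, Sven → floor 2, Jamal → floor 3, Freya → floor 5, Ximena → floor 6.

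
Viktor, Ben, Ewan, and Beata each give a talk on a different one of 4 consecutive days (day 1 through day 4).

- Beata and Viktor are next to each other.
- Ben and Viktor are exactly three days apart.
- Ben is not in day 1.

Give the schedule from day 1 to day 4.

Viktor, Beata, Ewan, Ben

From clues 1–2: Viktor is in {1,4}.
From clues 1–3: Viktor → day 1, Beata → day 2, Ewan → day 3, Ben → day 4.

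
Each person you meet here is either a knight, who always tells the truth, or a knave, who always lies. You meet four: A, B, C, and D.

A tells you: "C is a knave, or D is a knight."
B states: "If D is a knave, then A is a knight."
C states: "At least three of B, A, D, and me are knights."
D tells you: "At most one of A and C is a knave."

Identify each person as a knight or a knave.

A: knight, B: knight, C: knight, D: knight

Consider A. Suppose A is a knave.
Then no assignment of the remaining roles makes every statement match its speaker's type — contradiction.
So A is a knight.
With that fixed, B's statement is true, so B is a knight.
With that fixed, D's statement is true, so D is a knight.
With that fixed, C's statement is true, so C is a knight.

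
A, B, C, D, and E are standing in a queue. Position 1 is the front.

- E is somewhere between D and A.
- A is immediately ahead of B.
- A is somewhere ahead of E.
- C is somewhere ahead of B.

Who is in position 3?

B

With clues 1–2, D is ruled out for position 3.
With clues 1–3, A is ruled out for position 3.
With clues 1–4, C and E are ruled out for position 3.
So position 3 is B.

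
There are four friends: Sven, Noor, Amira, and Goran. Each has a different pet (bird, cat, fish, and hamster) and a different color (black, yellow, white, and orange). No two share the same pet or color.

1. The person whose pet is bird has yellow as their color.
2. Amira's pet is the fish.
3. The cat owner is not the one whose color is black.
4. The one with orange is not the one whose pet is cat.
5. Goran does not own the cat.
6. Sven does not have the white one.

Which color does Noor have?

With clues 1–6, black, orange, and yellow are impossible for Noor's color.
That leaves white.

white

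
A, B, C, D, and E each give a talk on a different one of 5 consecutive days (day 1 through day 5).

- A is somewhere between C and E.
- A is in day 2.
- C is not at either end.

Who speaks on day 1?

E

With clue 1, A is ruled out for day 1.
With clues 1–2, B and D are ruled out for day 1.
With clues 1–3, C is ruled out for day 1.
So day 1 is E.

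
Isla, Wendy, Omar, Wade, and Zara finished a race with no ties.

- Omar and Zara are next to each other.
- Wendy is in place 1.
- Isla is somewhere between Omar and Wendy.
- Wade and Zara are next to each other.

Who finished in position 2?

With clues 1–2, Wendy is ruled out for place 2.
With clues 1–3, Omar and Zara are ruled out for place 2.
With clues 1–4, Wade is ruled out for place 2.
So place 2 is Isla.

Isla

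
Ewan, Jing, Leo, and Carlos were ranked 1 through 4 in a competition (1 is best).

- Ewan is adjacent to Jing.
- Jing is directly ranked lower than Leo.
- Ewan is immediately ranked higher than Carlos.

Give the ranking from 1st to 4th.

From clues 1–2: Ewan is in {3,4}.
From clues 1–3: Leo → rank 1, Jing → rank 2, Ewan → rank 3, Carlos → rank 4.

Leo, Jing, Ewan, Carlos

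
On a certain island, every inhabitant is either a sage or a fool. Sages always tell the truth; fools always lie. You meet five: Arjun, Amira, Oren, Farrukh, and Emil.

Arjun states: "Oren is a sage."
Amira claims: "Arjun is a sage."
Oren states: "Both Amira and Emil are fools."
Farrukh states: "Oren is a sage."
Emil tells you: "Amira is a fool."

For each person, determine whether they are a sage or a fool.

Arjun: fool, Amira: fool, Oren: fool, Farrukh: fool, Emil: sage

Consider Arjun. Suppose Arjun is a sage.
Then no assignment of the remaining roles makes every statement match its speaker's type — contradiction.
So Arjun is a fool.
With that fixed, Amira's statement is false, so Amira is a fool.
With that fixed, Emil's statement is true, so Emil is a sage.
With that fixed, Oren's statement is false, so Oren is a fool.
With that fixed, Farrukh's statement is false, so Farrukh is a fool.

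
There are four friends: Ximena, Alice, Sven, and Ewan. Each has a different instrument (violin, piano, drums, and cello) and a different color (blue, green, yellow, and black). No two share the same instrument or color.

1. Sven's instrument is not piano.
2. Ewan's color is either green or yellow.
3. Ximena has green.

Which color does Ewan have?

With clues 1–2, black and blue are impossible for Ewan's color.
With clues 1–3, green is impossible for Ewan's color.
That leaves yellow.

yellow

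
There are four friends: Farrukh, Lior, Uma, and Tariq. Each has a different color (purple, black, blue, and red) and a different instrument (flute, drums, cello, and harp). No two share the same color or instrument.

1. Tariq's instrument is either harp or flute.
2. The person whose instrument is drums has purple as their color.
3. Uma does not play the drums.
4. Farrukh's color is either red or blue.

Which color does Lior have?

purple

With clues 1–4, black, blue, and red are impossible for Lior's color.
That leaves purple.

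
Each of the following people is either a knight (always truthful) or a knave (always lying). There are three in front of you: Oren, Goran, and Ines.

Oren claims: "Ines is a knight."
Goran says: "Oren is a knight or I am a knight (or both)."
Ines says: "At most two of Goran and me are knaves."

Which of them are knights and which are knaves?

Regardless of anyone's role, Ines's statement is true, so Ines is a knight.
With that fixed, Oren's statement is true, so Oren is a knight.
With that fixed, Goran's statement is true, so Goran is a knight.

Oren: knight, Goran: knight, Ines: knight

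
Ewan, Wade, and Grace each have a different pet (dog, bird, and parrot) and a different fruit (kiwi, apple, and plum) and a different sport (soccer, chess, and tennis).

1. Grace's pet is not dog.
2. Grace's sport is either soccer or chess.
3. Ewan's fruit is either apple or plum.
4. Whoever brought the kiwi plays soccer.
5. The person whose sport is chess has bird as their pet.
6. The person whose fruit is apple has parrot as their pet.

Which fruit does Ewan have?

apple

With clues 1–3, kiwi is impossible for Ewan's fruit.
With clues 1–6, plum is impossible for Ewan's fruit.
That leaves apple.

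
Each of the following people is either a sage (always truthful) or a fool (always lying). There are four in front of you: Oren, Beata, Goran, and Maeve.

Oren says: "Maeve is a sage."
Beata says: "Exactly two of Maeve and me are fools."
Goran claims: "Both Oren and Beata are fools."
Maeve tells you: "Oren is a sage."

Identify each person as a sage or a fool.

Oren: sage, Beata: fool, Goran: fool, Maeve: sage

Consider Oren. Suppose Oren is a fool.
Then no assignment of the remaining roles makes every statement match its speaker's type — contradiction.
So Oren is a sage.
With that fixed, Goran's statement is false, so Goran is a fool.
With that fixed, Maeve's statement is true, so Maeve is a sage.
With that fixed, Beata's statement is false, so Beata is a fool.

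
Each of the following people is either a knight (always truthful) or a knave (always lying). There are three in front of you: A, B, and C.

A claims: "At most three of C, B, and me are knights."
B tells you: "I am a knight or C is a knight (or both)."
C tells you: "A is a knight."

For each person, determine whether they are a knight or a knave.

Regardless of anyone's role, A's statement is true, so A is a knight.
With that fixed, C's statement is true, so C is a knight.
With that fixed, B's statement is true, so B is a knight.

A: knight, B: knight, C: knight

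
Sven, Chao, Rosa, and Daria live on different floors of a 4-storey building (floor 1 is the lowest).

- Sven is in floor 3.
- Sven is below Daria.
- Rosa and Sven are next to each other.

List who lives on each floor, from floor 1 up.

Chao, Rosa, Sven, Daria

From clue 1: Sven → floor 3.
From clues 1–2: Daria → floor 4.
From clues 1–3: Chao → floor 1, Rosa → floor 2.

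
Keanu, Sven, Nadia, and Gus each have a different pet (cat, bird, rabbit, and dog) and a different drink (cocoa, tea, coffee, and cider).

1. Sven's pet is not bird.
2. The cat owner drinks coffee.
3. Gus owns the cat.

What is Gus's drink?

coffee

With clues 1–3, cider, cocoa, and tea are impossible for Gus's drink.
That leaves coffee.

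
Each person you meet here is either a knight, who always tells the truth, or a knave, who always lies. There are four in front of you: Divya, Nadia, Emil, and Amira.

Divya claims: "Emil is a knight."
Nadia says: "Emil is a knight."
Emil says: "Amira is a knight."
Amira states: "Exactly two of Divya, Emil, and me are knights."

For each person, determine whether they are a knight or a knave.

Divya: knave, Nadia: knave, Emil: knave, Amira: knave

Consider Divya. Suppose Divya is a knight.
Then no assignment of the remaining roles makes every statement match its speaker's type — contradiction.
So Divya is a knave.
Consider Nadia. Suppose Nadia is a knight.
Then no assignment of the remaining roles makes every statement match its speaker's type — contradiction.
So Nadia is a knave.
Consider Emil. Suppose Emil is a knight.
Then Divya's statement comes out true, contradicting Divya being a knave.
So Emil is a knave.
With that fixed, Amira's statement is false, so Amira is a knave.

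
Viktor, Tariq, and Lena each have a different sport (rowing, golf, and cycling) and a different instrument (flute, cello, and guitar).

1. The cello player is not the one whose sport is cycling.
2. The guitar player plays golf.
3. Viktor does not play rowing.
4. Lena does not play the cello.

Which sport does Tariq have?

rowing

With clues 1–4, cycling and golf are impossible for Tariq's sport.
That leaves rowing.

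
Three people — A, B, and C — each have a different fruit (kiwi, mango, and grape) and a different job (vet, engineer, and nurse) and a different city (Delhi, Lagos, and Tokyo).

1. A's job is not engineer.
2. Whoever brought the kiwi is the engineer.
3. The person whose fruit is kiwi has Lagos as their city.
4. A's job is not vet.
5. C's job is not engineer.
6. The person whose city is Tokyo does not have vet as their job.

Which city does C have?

Delhi

With clues 1–5, Lagos is impossible for C's city.
With clues 1–6, Tokyo is impossible for C's city.
That leaves Delhi.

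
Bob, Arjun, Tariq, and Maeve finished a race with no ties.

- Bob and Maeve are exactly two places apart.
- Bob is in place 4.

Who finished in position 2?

With clues 1–2, Arjun, Bob, and Tariq are ruled out for place 2.
So place 2 is Maeve.

Maeve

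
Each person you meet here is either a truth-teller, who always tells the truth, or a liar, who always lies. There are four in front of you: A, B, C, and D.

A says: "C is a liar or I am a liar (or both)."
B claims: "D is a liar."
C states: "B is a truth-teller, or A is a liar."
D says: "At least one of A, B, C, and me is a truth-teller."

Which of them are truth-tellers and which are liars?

Consider A. Suppose A is a liar.
Then A's own statement would have to be false, but it can't be — contradiction.
So A is a truth-teller.
With that fixed, D's statement is true, so D is a truth-teller.
With that fixed, B's statement is false, so B is a liar.
With that fixed, C's statement is false, so C is a liar.

A: truth-teller, B: liar, C: liar, D: truth-teller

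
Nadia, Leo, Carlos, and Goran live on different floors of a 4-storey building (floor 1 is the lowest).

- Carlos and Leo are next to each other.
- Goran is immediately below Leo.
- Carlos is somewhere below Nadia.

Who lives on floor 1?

With clues 1–2, Carlos and Leo are ruled out for floor 1.
With clues 1–3, Nadia is ruled out for floor 1.
So floor 1 is Goran.

Goran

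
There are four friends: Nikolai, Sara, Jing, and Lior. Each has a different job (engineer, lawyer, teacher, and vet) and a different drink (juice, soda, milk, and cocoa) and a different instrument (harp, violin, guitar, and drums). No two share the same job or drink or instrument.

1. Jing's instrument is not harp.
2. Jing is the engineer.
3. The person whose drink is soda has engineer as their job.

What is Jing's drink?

With clues 1–3, cocoa, juice, and milk are impossible for Jing's drink.
That leaves soda.

soda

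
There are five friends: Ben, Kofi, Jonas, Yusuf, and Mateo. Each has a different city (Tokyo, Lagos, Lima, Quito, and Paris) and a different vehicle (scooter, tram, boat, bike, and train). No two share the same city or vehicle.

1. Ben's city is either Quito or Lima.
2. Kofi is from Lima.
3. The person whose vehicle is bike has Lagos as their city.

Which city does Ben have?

Clue 1 rules out Lagos, Paris, and Tokyo for Ben's city.
With clues 1–2, Lima is impossible for Ben's city.
That leaves Quito.

Quito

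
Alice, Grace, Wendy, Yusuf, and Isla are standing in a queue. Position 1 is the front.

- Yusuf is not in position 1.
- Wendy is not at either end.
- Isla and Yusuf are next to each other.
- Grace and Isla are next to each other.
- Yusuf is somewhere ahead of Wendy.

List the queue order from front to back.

Grace, Isla, Yusuf, Wendy, Alice

From clue 1: Yusuf is in {2,3,4,5}.
From clues 1–2: Wendy is in {2,3,4}.
From clues 1–4: Alice is in {1,5}.
From clues 1–5: Grace → position 1, Isla → position 2, Yusuf → position 3, Wendy → position 4, Alice → position 5.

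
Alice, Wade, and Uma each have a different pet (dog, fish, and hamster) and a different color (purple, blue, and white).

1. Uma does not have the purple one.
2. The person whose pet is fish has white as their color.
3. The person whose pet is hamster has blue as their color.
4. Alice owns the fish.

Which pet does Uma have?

hamster

With clues 1–3, dog is impossible for Uma's pet.
With clues 1–4, fish is impossible for Uma's pet.
That leaves hamster.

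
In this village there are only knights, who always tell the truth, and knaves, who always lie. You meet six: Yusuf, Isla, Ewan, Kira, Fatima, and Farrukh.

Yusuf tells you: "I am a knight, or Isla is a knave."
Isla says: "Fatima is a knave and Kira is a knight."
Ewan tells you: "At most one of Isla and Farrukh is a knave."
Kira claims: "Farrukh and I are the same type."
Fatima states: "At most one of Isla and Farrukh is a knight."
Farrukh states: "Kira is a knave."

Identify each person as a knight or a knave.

Yusuf: knight, Isla: knave, Ewan: knight, Kira: knave, Fatima: knight, Farrukh: knight

Consider Yusuf. Suppose Yusuf is a knave.
Then no assignment of the remaining roles makes every statement match its speaker's type — contradiction.
So Yusuf is a knight.
Consider Isla. Suppose Isla is a knight.
Then no assignment of the remaining roles makes every statement match its speaker's type — contradiction.
So Isla is a knave.
With that fixed, Fatima's statement is true, so Fatima is a knight.
Consider Ewan. Suppose Ewan is a knave.
Then no assignment of the remaining roles makes every statement match its speaker's type — contradiction.
So Ewan is a knight.
Consider Kira. Suppose Kira is a knight.
Then no assignment of the remaining roles makes every statement match its speaker's type — contradiction.
So Kira is a knave.
With that fixed, Farrukh's statement is true, so Farrukh is a knight.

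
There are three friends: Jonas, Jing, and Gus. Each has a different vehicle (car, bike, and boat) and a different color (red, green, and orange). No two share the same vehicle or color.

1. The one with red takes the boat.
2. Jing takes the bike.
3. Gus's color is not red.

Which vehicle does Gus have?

car

With clues 1–2, bike is impossible for Gus's vehicle.
With clues 1–3, boat is impossible for Gus's vehicle.
That leaves car.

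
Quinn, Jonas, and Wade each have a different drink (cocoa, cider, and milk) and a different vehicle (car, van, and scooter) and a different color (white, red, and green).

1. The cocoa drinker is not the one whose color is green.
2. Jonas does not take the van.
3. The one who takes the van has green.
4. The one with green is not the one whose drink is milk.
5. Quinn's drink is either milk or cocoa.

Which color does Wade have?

green

With clues 1–5, red and white are impossible for Wade's color.
That leaves green.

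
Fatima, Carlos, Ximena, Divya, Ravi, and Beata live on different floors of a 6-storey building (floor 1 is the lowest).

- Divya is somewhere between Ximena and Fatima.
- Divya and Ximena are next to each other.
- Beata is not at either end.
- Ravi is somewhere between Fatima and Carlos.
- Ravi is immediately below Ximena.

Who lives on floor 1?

Carlos

With clue 1, Divya is ruled out for floor 1.
With clues 1–3, Beata is ruled out for floor 1.
With clues 1–4, Ravi is ruled out for floor 1.
With clues 1–5, Fatima and Ximena are ruled out for floor 1.
So floor 1 is Carlos.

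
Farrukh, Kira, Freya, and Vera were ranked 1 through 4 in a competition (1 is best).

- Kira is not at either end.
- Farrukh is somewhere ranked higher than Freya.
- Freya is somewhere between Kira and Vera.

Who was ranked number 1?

With clue 1, Kira is ruled out for rank 1.
With clues 1–2, Freya is ruled out for rank 1.
With clues 1–3, Vera is ruled out for rank 1.
So rank 1 is Farrukh.

Farrukh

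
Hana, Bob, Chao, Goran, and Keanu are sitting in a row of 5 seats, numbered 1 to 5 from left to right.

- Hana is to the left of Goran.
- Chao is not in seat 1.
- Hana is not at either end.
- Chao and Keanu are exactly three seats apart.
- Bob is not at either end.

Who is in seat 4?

Chao

With clues 1–4, Bob, Hana, and Keanu are ruled out for seat 4.
With clues 1–5, Goran is ruled out for seat 4.
So seat 4 is Chao.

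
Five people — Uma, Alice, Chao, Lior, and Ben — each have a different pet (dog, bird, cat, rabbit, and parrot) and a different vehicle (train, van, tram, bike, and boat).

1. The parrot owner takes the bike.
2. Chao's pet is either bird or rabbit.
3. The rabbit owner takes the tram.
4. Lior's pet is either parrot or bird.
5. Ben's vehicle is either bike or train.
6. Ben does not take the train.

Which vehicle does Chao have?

With clues 1–2, bike is impossible for Chao's vehicle.
With clues 1–5, train is impossible for Chao's vehicle.
With clues 1–6, boat and van are impossible for Chao's vehicle.
That leaves tram.

tram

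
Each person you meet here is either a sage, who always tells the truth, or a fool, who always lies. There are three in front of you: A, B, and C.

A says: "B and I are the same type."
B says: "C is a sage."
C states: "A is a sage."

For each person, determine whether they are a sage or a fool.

A: sage, B: sage, C: sage

Consider A. Suppose A is a fool.
Then no assignment of the remaining roles makes every statement match its speaker's type — contradiction.
So A is a sage.
With that fixed, C's statement is true, so C is a sage.
With that fixed, B's statement is true, so B is a sage.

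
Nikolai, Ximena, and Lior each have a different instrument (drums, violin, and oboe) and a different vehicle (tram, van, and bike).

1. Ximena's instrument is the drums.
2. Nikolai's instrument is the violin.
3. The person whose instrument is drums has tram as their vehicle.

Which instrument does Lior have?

Clue 1 rules out drums for Lior's instrument.
With clues 1–2, violin is impossible for Lior's instrument.
That leaves oboe.

oboe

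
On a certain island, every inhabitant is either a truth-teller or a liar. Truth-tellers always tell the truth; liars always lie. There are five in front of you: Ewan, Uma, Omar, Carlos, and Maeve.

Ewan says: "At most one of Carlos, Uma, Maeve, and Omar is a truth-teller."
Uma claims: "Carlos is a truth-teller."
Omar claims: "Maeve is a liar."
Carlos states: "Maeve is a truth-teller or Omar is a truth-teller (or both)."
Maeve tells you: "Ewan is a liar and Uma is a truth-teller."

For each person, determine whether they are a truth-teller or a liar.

Consider Ewan. Suppose Ewan is a truth-teller.
Then no assignment of the remaining roles makes every statement match its speaker's type — contradiction.
So Ewan is a liar.
Consider Uma. Suppose Uma is a liar.
Then no assignment of the remaining roles makes every statement match its speaker's type — contradiction.
So Uma is a truth-teller.
With that fixed, Maeve's statement is true, so Maeve is a truth-teller.
With that fixed, Omar's statement is false, so Omar is a liar.
With that fixed, Carlos's statement is true, so Carlos is a truth-teller.

Ewan: liar, Uma: truth-teller, Omar: liar, Carlos: truth-teller, Maeve: truth-teller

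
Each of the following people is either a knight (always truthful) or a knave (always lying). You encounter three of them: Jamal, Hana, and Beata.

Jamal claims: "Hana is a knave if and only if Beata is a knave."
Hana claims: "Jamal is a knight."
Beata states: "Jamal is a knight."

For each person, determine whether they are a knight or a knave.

Jamal: knight, Hana: knight, Beata: knight

Consider Jamal. Suppose Jamal is a knave.
Then no assignment of the remaining roles makes every statement match its speaker's type — contradiction.
So Jamal is a knight.
With that fixed, Hana's statement is true, so Hana is a knight.
With that fixed, Beata's statement is true, so Beata is a knight.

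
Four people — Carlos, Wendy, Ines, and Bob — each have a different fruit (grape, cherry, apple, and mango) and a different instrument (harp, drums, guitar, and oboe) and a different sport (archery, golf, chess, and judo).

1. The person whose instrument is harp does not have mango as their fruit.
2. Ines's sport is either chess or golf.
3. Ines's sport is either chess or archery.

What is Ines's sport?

With clues 1–2, archery and judo are impossible for Ines's sport.
With clues 1–3, golf is impossible for Ines's sport.
That leaves chess.

chess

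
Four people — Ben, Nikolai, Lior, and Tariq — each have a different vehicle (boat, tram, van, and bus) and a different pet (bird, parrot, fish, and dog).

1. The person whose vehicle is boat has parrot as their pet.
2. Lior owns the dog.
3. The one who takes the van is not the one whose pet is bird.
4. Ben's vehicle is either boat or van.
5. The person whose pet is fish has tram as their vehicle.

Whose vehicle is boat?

Ben

With clues 1–2, Lior is impossible for the one with vehicle boat.
With clues 1–5, Nikolai and Tariq are impossible for the one with vehicle boat.
That leaves Ben.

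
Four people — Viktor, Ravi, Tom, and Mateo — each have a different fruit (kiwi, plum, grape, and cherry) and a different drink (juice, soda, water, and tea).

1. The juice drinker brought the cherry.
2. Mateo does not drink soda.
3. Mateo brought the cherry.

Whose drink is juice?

Mateo

With clues 1–3, Ravi, Tom, and Viktor are impossible for the one with drink juice.
That leaves Mateo.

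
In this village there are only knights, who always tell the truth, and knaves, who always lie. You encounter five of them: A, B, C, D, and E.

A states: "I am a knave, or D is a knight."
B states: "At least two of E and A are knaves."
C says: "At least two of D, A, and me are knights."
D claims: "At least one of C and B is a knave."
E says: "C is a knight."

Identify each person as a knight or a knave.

A: knight, B: knave, C: knight, D: knight, E: knight

Consider A. Suppose A is a knave.
Then A's own statement would have to be false, but it can't be — contradiction.
So A is a knight.
With that fixed, B's statement is false, so B is a knave.
With that fixed, D's statement is true, so D is a knight.
With that fixed, C's statement is true, so C is a knight.
With that fixed, E's statement is true, so E is a knight.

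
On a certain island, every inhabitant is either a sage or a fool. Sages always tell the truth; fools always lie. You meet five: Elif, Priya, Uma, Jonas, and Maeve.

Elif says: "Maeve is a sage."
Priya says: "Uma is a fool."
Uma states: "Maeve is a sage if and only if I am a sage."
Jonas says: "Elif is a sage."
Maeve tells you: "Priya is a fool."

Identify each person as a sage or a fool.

Elif: sage, Priya: fool, Uma: sage, Jonas: sage, Maeve: sage

Consider Elif. Suppose Elif is a fool.
Then no assignment of the remaining roles makes every statement match its speaker's type — contradiction.
So Elif is a sage.
With that fixed, Jonas's statement is true, so Jonas is a sage.
Consider Priya. Suppose Priya is a sage.
Then no assignment of the remaining roles makes every statement match its speaker's type — contradiction.
So Priya is a fool.
With that fixed, Maeve's statement is true, so Maeve is a sage.
Consider Uma. Suppose Uma is a fool.
Then Priya's statement comes out true, contradicting Priya being a fool.
So Uma is a sage.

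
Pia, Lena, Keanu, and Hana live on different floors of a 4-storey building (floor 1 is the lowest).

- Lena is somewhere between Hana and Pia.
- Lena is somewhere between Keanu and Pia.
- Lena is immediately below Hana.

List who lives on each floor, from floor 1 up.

From clue 1: Lena is in {2,3}.
From clues 1–2: Pia is in {1,4}.
From clues 1–3: Pia → floor 1, Lena → floor 2, Hana → floor 3, Keanu → floor 4.

Pia, Lena, Hana, Keanu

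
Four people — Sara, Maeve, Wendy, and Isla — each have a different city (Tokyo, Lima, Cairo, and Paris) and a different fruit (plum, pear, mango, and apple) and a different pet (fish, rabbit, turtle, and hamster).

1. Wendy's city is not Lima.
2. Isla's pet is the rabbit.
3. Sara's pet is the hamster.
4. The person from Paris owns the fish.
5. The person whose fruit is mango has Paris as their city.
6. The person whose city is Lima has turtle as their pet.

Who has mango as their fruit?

With clues 1–5, Isla and Sara are impossible for the one with fruit mango.
With clues 1–6, Maeve is impossible for the one with fruit mango.
That leaves Wendy.

Wendy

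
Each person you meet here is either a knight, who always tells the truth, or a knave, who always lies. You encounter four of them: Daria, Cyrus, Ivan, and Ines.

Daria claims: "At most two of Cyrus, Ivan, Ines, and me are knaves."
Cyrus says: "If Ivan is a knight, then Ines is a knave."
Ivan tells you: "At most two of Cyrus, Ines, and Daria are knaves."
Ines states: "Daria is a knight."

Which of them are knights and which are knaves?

Consider Daria. Suppose Daria is a knave.
Then no assignment of the remaining roles makes every statement match its speaker's type — contradiction.
So Daria is a knight.
With that fixed, Ivan's statement is true, so Ivan is a knight.
With that fixed, Ines's statement is true, so Ines is a knight.
With that fixed, Cyrus's statement is false, so Cyrus is a knave.

Daria: knight, Cyrus: knave, Ivan: knight, Ines: knight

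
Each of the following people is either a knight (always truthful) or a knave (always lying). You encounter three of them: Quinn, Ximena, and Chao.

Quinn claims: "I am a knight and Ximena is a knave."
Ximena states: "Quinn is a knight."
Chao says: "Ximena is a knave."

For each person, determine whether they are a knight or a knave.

Consider Quinn. Suppose Quinn is a knight.
Then no assignment of the remaining roles makes every statement match its speaker's type — contradiction.
So Quinn is a knave.
With that fixed, Ximena's statement is false, so Ximena is a knave.
With that fixed, Chao's statement is true, so Chao is a knight.

Quinn: knave, Ximena: knave, Chao: knight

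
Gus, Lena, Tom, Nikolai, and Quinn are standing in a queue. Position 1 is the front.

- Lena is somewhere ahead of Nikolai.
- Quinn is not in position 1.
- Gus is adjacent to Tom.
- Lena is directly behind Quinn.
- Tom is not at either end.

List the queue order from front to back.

From clue 1: Lena is in {1,2,3,4}.
From clues 1–3: Lena is in {1,3,4}.
From clues 1–4: Quinn → position 3, Lena → position 4, Nikolai → position 5.
From clues 1–5: Gus → position 1, Tom → position 2.

Gus, Tom, Quinn, Lena, Nikolai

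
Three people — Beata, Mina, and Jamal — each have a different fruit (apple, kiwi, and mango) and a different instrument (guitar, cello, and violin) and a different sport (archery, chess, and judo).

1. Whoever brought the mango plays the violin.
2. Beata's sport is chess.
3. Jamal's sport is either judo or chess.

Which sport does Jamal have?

With clues 1–2, chess is impossible for Jamal's sport.
With clues 1–3, archery is impossible for Jamal's sport.
That leaves judo.

judo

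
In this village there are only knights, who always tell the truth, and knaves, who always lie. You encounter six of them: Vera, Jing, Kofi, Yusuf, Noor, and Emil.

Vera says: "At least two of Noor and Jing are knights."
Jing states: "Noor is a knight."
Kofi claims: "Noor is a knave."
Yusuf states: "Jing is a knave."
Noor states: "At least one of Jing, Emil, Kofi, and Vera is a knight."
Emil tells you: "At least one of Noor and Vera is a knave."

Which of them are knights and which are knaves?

Vera: knight, Jing: knight, Kofi: knave, Yusuf: knave, Noor: knight, Emil: knave

Consider Vera. Suppose Vera is a knave.
Then no assignment of the remaining roles makes every statement match its speaker's type — contradiction.
So Vera is a knight.
With that fixed, Noor's statement is true, so Noor is a knight.
With that fixed, Emil's statement is false, so Emil is a knave.
With that fixed, Jing's statement is true, so Jing is a knight.
With that fixed, Kofi's statement is false, so Kofi is a knave.
With that fixed, Yusuf's statement is false, so Yusuf is a knave.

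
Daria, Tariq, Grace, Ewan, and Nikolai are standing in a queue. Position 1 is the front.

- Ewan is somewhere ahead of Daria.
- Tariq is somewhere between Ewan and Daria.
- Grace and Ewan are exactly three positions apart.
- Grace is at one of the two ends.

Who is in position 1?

Nikolai

With clue 1, Daria is ruled out for position 1.
With clues 1–2, Tariq is ruled out for position 1.
With clues 1–3, Grace is ruled out for position 1.
With clues 1–4, Ewan is ruled out for position 1.
So position 1 is Nikolai.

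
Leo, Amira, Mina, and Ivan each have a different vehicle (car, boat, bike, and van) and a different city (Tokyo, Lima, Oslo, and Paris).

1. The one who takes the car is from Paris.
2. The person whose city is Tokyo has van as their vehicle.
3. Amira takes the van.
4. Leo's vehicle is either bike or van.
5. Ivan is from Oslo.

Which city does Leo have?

With clues 1–3, Tokyo is impossible for Leo's city.
With clues 1–4, Paris is impossible for Leo's city.
With clues 1–5, Oslo is impossible for Leo's city.
That leaves Lima.

Lima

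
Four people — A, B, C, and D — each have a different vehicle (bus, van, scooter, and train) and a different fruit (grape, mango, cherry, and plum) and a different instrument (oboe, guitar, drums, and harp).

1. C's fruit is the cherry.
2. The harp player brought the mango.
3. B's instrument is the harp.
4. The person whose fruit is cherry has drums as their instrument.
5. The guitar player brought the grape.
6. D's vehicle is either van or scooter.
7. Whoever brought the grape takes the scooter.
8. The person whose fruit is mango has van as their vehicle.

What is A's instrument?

With clues 1–3, harp is impossible for A's instrument.
With clues 1–4, drums is impossible for A's instrument.
With clues 1–8, guitar is impossible for A's instrument.
That leaves oboe.

oboe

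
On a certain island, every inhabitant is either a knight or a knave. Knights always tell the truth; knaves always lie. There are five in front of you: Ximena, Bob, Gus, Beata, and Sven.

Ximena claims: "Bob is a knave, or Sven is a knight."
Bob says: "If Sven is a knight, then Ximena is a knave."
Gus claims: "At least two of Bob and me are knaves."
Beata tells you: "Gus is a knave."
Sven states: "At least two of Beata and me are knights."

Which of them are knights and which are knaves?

Consider Ximena. Suppose Ximena is a knight.
Then no assignment of the remaining roles makes every statement match its speaker's type — contradiction.
So Ximena is a knave.
With that fixed, Bob's statement is true, so Bob is a knight.
With that fixed, Gus's statement is false, so Gus is a knave.
With that fixed, Beata's statement is true, so Beata is a knight.
Consider Sven. Suppose Sven is a knight.
Then Ximena's statement comes out true, contradicting Ximena being a knave.
So Sven is a knave.

Ximena: knave, Bob: knight, Gus: knave, Beata: knight, Sven: knave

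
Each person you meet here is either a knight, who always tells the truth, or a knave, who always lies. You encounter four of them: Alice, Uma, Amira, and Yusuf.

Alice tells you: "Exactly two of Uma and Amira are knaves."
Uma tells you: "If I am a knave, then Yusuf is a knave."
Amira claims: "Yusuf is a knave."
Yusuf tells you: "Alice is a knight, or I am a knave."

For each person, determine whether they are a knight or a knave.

Alice: knight, Uma: knave, Amira: knave, Yusuf: knight

Consider Alice. Suppose Alice is a knave.
Then whichever role Yusuf has, Yusuf's statement has the wrong truth value — contradiction.
So Alice is a knight.
With that fixed, Yusuf's statement is true, so Yusuf is a knight.
With that fixed, Amira's statement is false, so Amira is a knave.
Consider Uma. Suppose Uma is a knight.
Then Alice's statement comes out false, contradicting Alice being a knight.
So Uma is a knave.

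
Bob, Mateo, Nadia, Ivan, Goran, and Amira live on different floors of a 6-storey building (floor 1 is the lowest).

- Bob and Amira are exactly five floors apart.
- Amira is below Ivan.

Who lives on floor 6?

With clue 1, Goran, Ivan, Mateo, and Nadia are ruled out for floor 6.
With clues 1–2, Amira is ruled out for floor 6.
So floor 6 is Bob.

Bob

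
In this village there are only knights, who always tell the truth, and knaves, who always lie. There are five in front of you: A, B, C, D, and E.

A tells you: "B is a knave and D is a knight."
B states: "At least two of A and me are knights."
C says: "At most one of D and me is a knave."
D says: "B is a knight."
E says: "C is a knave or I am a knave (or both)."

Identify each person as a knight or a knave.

A: knave, B: knave, C: knave, D: knave, E: knight

Consider A. Suppose A is a knight.
Then no assignment of the remaining roles makes every statement match its speaker's type — contradiction.
So A is a knave.
With that fixed, B's statement is false, so B is a knave.
With that fixed, D's statement is false, so D is a knave.
Consider C. Suppose C is a knight.
Then whichever role E has, E's statement has the wrong truth value — contradiction.
So C is a knave.
With that fixed, E's statement is true, so E is a knight.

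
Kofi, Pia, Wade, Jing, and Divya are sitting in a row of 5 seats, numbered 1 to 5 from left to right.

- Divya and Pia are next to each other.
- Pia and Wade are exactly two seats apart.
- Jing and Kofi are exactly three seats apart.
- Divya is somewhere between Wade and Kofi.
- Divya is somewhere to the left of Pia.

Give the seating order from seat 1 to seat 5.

Kofi, Divya, Pia, Jing, Wade

From clues 1–3: Pia → seat 3.
From clues 1–4: Kofi is in {1,5}.
From clues 1–5: Kofi → seat 1, Divya → seat 2, Jing → seat 4, Wade → seat 5.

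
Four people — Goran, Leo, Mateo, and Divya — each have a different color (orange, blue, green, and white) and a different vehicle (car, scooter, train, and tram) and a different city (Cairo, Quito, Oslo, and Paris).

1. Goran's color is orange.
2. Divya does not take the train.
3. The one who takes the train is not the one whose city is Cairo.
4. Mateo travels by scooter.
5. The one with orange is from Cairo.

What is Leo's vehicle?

With clues 1–4, scooter is impossible for Leo's vehicle.
With clues 1–5, car and tram are impossible for Leo's vehicle.
That leaves train.

train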